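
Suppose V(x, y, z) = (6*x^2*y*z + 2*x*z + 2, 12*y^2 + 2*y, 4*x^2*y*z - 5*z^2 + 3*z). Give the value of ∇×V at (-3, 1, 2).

(72, 96, -108)

(∇×V)₁ = ∂V₃/∂y − ∂V₂/∂z = 4*x^2*z
(∇×V)₂ = ∂V₁/∂z − ∂V₃/∂x = 6*x^2*y - 8*x*y*z + 2*x
(∇×V)₃ = ∂V₂/∂x − ∂V₁/∂y = -6*x^2*z
∇×V = (4*x^2*z, 6*x^2*y - 8*x*y*z + 2*x, -6*x^2*z)
At (-3, 1, 2): (72, 96, -108).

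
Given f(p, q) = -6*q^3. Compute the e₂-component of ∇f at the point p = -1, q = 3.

(∇f)_2 = ∂f/∂q = -18*q^2
At (-1, 3): -162.

-162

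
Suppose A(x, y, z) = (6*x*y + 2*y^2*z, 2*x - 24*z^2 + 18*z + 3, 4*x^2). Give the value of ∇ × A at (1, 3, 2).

(∇×A)₁ = ∂A₃/∂y − ∂A₂/∂z = 48*z - 18
(∇×A)₂ = ∂A₁/∂z − ∂A₃/∂x = -8*x + 2*y^2
(∇×A)₃ = ∂A₂/∂x − ∂A₁/∂y = -6*x - 4*y*z + 2
∇×A = (48*z - 18, -8*x + 2*y^2, -6*x - 4*y*z + 2)
At (1, 3, 2): (78, 10, -28).

(78, 10, -28)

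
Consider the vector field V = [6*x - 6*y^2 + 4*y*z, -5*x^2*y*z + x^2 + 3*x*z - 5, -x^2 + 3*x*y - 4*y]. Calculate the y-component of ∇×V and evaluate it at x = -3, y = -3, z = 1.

(∇×V)_2 = ∂V₁/∂z − ∂V₃/∂x
= 4*y − (-2*x + 3*y)
= 2*x + y
At (-3, -3, 1): -9.

-9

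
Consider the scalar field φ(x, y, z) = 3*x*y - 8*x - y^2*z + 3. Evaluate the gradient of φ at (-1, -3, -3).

(-17, -21, -9)

∂φ/∂x = 3*y - 8
∂φ/∂y = 3*x - 2*y*z
∂φ/∂z = -y^2
∇φ = (3*y - 8, 3*x - 2*y*z, -y^2)
At (-1, -3, -3): (-17, -21, -9).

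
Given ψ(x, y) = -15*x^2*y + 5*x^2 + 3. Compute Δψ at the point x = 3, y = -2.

70

∂²ψ/∂x² = 10*(-3*y + 1)
∂²ψ/∂y² = 0
∇²ψ = -30*y + 10
At (3, -2): 70.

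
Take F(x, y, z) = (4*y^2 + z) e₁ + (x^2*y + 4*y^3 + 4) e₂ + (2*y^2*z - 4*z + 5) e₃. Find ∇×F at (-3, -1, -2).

(∇×F)₁ = ∂F₃/∂y − ∂F₂/∂z = 4*y*z
(∇×F)₂ = ∂F₁/∂z − ∂F₃/∂x = 1
(∇×F)₃ = ∂F₂/∂x − ∂F₁/∂y = 2*x*y - 8*y
∇×F = (4*y*z, 1, 2*x*y - 8*y)
At (-3, -1, -2): (8, 1, 14).

(8, 1, 14)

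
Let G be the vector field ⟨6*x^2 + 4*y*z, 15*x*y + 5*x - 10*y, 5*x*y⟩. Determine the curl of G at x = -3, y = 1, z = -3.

(∇×G)₁ = ∂G₃/∂y − ∂G₂/∂z = 5*x
(∇×G)₂ = ∂G₁/∂z − ∂G₃/∂x = -y
(∇×G)₃ = ∂G₂/∂x − ∂G₁/∂y = 15*y - 4*z + 5
∇×G = (5*x, -y, 15*y - 4*z + 5)
At (-3, 1, -3): (-15, -1, 32).

(-15, -1, 32)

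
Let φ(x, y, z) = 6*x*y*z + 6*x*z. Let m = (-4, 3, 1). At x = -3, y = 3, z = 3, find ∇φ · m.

∂φ/∂x = 6*y*z + 6*z
∂φ/∂y = 6*x*z
∂φ/∂z = 6*x*y + 6*x
∇φ at (-3, 3, 3) = (72, -54, -72)
∇φ · m = (72)(-4) + (-54)(3) + (-72)(1) = -522

-522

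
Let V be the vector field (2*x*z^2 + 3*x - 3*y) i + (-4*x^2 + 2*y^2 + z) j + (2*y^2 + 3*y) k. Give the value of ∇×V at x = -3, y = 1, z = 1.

(6, -12, 27)

(∇×V)₁ = ∂V₃/∂y − ∂V₂/∂z = 4*y + 2
(∇×V)₂ = ∂V₁/∂z − ∂V₃/∂x = 4*x*z
(∇×V)₃ = ∂V₂/∂x − ∂V₁/∂y = -8*x + 3
∇×V = (4*y + 2, 4*x*z, -8*x + 3)
At (-3, 1, 1): (6, -12, 27).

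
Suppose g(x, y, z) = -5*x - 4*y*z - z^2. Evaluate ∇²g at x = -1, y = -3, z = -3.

-2

∂²g/∂x² = 0
∂²g/∂y² = 0
∂²g/∂z² = -2
∇²g = -2
At (-1, -3, -3): -2.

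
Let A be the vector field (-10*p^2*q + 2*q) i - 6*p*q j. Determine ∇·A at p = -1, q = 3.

∂A₁/∂p = -20*p*q
∂A₂/∂q = -6*p
∇·A = -20*p*q - 6*p
At (-1, 3): 66.

66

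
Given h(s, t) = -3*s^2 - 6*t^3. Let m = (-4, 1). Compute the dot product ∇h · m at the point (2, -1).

∂h/∂s = -6*s
∂h/∂t = -18*t^2
∇h at (2, -1) = (-12, -18)
∇h · m = (-12)(-4) + (-18)(1) = 30

30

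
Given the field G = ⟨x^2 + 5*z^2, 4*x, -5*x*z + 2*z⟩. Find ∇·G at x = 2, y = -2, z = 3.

∂G₁/∂x = 2*x
∂G₂/∂y = 0
∂G₃/∂z = -5*x + 2
∇·G = -3*x + 2
At (2, -2, 3): -4.

-4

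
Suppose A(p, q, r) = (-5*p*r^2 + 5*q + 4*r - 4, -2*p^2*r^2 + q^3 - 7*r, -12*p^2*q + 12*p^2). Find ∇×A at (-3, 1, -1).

(-137, -26, 7)

(∇×A)₁ = ∂A₃/∂q − ∂A₂/∂r = 4*p^2*r - 12*p^2 + 7
(∇×A)₂ = ∂A₁/∂r − ∂A₃/∂p = 24*p*q - 10*p*r - 24*p + 4
(∇×A)₃ = ∂A₂/∂p − ∂A₁/∂q = -4*p*r^2 - 5
∇×A = (4*p^2*r - 12*p^2 + 7, 24*p*q - 10*p*r - 24*p + 4, -4*p*r^2 - 5)
At (-3, 1, -1): (-137, -26, 7).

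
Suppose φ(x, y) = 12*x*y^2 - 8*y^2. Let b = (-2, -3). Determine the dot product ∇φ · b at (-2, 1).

∂φ/∂x = 12*y^2
∂φ/∂y = 24*x*y - 16*y
∇φ at (-2, 1) = (12, -64)
∇φ · b = (12)(-2) + (-64)(-3) = 168

168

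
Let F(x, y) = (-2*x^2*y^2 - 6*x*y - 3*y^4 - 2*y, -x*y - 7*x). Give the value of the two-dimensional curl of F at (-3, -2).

∂F₂/∂x = -y - 7
∂F₁/∂y = -4*x^2*y - 6*x - 12*y^3 - 2
Scalar curl = 4*x^2*y + 6*x + 12*y^3 - y - 5
At (-3, -2): -189.

-189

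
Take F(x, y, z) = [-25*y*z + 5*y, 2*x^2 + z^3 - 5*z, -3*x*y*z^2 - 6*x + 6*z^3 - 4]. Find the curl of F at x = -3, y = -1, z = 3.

(∇×F)₁ = ∂F₃/∂y − ∂F₂/∂z = -3*x*z^2 - 3*z^2 + 5
(∇×F)₂ = ∂F₁/∂z − ∂F₃/∂x = 3*y*z^2 - 25*y + 6
(∇×F)₃ = ∂F₂/∂x − ∂F₁/∂y = 4*x + 25*z - 5
∇×F = (-3*x*z^2 - 3*z^2 + 5, 3*y*z^2 - 25*y + 6, 4*x + 25*z - 5)
At (-3, -1, 3): (59, 4, 58).

(59, 4, 58)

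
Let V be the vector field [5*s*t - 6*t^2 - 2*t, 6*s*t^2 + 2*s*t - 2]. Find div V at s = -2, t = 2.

-42

∂V₁/∂s = 5*t
∂V₂/∂t = 12*s*t + 2*s
∇·V = 12*s*t + 2*s + 5*t
At (-2, 2): -42.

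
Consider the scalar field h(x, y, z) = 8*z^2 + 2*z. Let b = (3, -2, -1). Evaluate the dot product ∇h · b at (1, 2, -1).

∂h/∂x = 0
∂h/∂y = 0
∂h/∂z = 16*z + 2
∇h at (1, 2, -1) = (0, 0, -14)
∇h · b = (0)(3) + (0)(-2) + (-14)(-1) = 14

14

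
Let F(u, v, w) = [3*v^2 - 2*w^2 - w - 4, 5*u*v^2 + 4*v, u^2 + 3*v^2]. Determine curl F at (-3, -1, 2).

(∇×F)₁ = ∂F₃/∂v − ∂F₂/∂w = 6*v
(∇×F)₂ = ∂F₁/∂w − ∂F₃/∂u = -2*u - 4*w - 1
(∇×F)₃ = ∂F₂/∂u − ∂F₁/∂v = 5*v^2 - 6*v
∇×F = (6*v, -2*u - 4*w - 1, 5*v^2 - 6*v)
At (-3, -1, 2): (-6, -3, 11).

(-6, -3, 11)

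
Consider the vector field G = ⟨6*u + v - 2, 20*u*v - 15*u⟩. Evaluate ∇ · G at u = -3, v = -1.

∂G₁/∂u = 6
∂G₂/∂v = 20*u
∇·G = 20*u + 6
At (-3, -1): -54.

-54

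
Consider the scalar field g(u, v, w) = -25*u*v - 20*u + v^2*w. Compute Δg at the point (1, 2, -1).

-2

∂²g/∂u² = 0
∂²g/∂v² = 2*w
∂²g/∂w² = 0
∇²g = 2*w
At (1, 2, -1): -2.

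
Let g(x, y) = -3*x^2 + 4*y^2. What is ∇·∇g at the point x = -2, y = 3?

2

∂²g/∂x² = -6
∂²g/∂y² = 8
∇²g = 2
At (-2, 3): 2.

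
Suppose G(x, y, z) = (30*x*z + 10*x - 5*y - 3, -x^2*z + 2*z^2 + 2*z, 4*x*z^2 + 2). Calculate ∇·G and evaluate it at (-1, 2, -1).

-12

∂G₁/∂x = 30*z + 10
∂G₂/∂y = 0
∂G₃/∂z = 8*x*z
∇·G = 8*x*z + 30*z + 10
At (-1, 2, -1): -12.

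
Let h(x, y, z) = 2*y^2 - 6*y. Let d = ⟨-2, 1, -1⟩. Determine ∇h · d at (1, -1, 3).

∂h/∂x = 0
∂h/∂y = 4*y - 6
∂h/∂z = 0
∇h at (1, -1, 3) = (0, -10, 0)
∇h · d = (0)(-2) + (-10)(1) + (0)(-1) = -10

-10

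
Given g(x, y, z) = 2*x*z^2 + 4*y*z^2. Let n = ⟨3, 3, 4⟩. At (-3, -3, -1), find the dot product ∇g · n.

162

∂g/∂x = 2*z^2
∂g/∂y = 4*z^2
∂g/∂z = 4*x*z + 8*y*z
∇g at (-3, -3, -1) = (2, 4, 36)
∇g · n = (2)(3) + (4)(3) + (36)(4) = 162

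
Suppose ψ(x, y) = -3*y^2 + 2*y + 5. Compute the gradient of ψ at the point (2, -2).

∂ψ/∂x = 0
∂ψ/∂y = -6*y + 2
∇ψ = (0, -6*y + 2)
At (2, -2): (0, 14).

(0, 14)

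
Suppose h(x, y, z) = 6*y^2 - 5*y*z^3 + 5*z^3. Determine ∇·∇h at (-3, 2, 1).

∂²h/∂x² = 0
∂²h/∂y² = 12
∂²h/∂z² = 30*z*(-y + 1)
∇²h = -30*y*z + 30*z + 12
At (-3, 2, 1): -18.

-18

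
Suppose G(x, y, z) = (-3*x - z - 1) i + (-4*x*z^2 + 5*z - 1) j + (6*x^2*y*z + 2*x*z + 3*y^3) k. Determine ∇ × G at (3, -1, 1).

(82, 33, -4)

(∇×G)₁ = ∂G₃/∂y − ∂G₂/∂z = 6*x^2*z + 8*x*z + 9*y^2 - 5
(∇×G)₂ = ∂G₁/∂z − ∂G₃/∂x = -12*x*y*z - 2*z - 1
(∇×G)₃ = ∂G₂/∂x − ∂G₁/∂y = -4*z^2
∇×G = (6*x^2*z + 8*x*z + 9*y^2 - 5, -12*x*y*z - 2*z - 1, -4*z^2)
At (3, -1, 1): (82, 33, -4).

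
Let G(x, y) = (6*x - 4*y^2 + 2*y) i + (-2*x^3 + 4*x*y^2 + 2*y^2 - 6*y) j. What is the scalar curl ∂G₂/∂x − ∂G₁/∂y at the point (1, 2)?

24

∂G₂/∂x = -6*x^2 + 4*y^2
∂G₁/∂y = -8*y + 2
Scalar curl = -6*x^2 + 4*y^2 + 8*y - 2
At (1, 2): 24.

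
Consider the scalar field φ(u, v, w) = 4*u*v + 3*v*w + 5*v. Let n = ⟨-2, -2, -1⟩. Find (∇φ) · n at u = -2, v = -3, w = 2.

∂φ/∂u = 4*v
∂φ/∂v = 4*u + 3*w + 5
∂φ/∂w = 3*v
∇φ at (-2, -3, 2) = (-12, 3, -9)
∇φ · n = (-12)(-2) + (3)(-2) + (-9)(-1) = 27

27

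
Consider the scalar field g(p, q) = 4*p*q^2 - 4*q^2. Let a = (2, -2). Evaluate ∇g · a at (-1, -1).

∂g/∂p = 4*q^2
∂g/∂q = 8*p*q - 8*q
∇g at (-1, -1) = (4, 16)
∇g · a = (4)(2) + (16)(-2) = -24

-24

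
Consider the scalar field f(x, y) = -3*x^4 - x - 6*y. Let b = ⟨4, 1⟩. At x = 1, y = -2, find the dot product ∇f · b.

-58

∂f/∂x = -12*x^3 - 1
∂f/∂y = -6
∇f at (1, -2) = (-13, -6)
∇f · b = (-13)(4) + (-6)(1) = -58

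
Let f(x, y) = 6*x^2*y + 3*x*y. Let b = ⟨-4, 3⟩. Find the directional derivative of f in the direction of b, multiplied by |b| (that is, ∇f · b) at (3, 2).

-123

∂f/∂x = 12*x*y + 3*y
∂f/∂y = 6*x^2 + 3*x
∇f at (3, 2) = (78, 63)
∇f · b = (78)(-4) + (63)(3) = -123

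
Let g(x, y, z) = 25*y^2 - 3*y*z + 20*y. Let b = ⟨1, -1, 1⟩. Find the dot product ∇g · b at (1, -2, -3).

77

∂g/∂x = 0
∂g/∂y = 50*y - 3*z + 20
∂g/∂z = -3*y
∇g at (1, -2, -3) = (0, -71, 6)
∇g · b = (0)(1) + (-71)(-1) + (6)(1) = 77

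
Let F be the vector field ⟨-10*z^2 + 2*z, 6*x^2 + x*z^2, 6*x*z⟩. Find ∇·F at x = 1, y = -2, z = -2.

∂F₁/∂x = 0
∂F₂/∂y = 0
∂F₃/∂z = 6*x
∇·F = 6*x
At (1, -2, -2): 6.

6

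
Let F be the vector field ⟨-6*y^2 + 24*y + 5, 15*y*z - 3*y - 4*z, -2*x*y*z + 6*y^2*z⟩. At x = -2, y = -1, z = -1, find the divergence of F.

-16

∂F₁/∂x = 0
∂F₂/∂y = 15*z - 3
∂F₃/∂z = -2*x*y + 6*y^2
∇·F = -2*x*y + 6*y^2 + 15*z - 3
At (-2, -1, -1): -16.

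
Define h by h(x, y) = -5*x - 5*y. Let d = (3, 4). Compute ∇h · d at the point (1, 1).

∂h/∂x = -5
∂h/∂y = -5
∇h at (1, 1) = (-5, -5)
∇h · d = (-5)(3) + (-5)(4) = -35

-35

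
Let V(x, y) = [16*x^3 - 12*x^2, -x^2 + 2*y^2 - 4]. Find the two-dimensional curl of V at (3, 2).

-6

∂V₂/∂x = -2*x
∂V₁/∂y = 0
Scalar curl = -2*x
At (3, 2): -6.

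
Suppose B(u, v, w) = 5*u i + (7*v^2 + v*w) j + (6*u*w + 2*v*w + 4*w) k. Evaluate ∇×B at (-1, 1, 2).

(∇×B)₁ = ∂B₃/∂v − ∂B₂/∂w = -v + 2*w
(∇×B)₂ = ∂B₁/∂w − ∂B₃/∂u = -6*w
(∇×B)₃ = ∂B₂/∂u − ∂B₁/∂v = 0
∇×B = (-v + 2*w, -6*w, 0)
At (-1, 1, 2): (3, -12, 0).

(3, -12, 0)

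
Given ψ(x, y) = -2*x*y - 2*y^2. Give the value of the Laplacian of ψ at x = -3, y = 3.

-4

∂²ψ/∂x² = 0
∂²ψ/∂y² = -4
∇²ψ = -4
At (-3, 3): -4.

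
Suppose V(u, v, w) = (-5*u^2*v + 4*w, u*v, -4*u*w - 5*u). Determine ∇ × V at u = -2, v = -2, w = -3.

(∇×V)₁ = ∂V₃/∂v − ∂V₂/∂w = 0
(∇×V)₂ = ∂V₁/∂w − ∂V₃/∂u = 4*w + 9
(∇×V)₃ = ∂V₂/∂u − ∂V₁/∂v = 5*u^2 + v
∇×V = (0, 4*w + 9, 5*u^2 + v)
At (-2, -2, -3): (0, -3, 18).

(0, -3, 18)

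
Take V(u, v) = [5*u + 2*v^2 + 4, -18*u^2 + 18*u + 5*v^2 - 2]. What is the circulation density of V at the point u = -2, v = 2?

82

∂V₂/∂u = -36*u + 18
∂V₁/∂v = 4*v
Scalar curl = -36*u - 4*v + 18
At (-2, 2): 82.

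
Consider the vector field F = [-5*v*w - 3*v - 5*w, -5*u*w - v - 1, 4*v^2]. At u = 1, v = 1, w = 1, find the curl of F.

(∇×F)₁ = ∂F₃/∂v − ∂F₂/∂w = 5*u + 8*v
(∇×F)₂ = ∂F₁/∂w − ∂F₃/∂u = -5*v - 5
(∇×F)₃ = ∂F₂/∂u − ∂F₁/∂v = 3
∇×F = (5*u + 8*v, -5*v - 5, 3)
At (1, 1, 1): (13, -10, 3).

(13, -10, 3)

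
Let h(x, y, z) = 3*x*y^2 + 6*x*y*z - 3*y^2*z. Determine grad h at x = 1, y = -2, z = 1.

(0, 6, -24)

∂h/∂x = 3*y^2 + 6*y*z
∂h/∂y = 6*x*y + 6*x*z - 6*y*z
∂h/∂z = 6*x*y - 3*y^2
∇h = (3*y^2 + 6*y*z, 6*x*y + 6*x*z - 6*y*z, 6*x*y - 3*y^2)
At (1, -2, 1): (0, 6, -24).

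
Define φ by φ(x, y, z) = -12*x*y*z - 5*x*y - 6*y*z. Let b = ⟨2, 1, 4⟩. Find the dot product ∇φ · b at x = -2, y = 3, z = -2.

∂φ/∂x = -12*y*z - 5*y
∂φ/∂y = -12*x*z - 5*x - 6*z
∂φ/∂z = -12*x*y - 6*y
∇φ at (-2, 3, -2) = (57, -26, 54)
∇φ · b = (57)(2) + (-26)(1) + (54)(4) = 304

304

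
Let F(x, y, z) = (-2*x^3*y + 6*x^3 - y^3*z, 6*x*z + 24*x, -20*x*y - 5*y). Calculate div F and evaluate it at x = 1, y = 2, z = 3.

∂F₁/∂x = -6*x^2*y + 18*x^2
∂F₂/∂y = 0
∂F₃/∂z = 0
∇·F = -6*x^2*y + 18*x^2
At (1, 2, 3): 6.

6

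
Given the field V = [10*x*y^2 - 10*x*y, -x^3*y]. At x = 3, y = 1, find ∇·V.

-27

∂V₁/∂x = 10*y^2 - 10*y
∂V₂/∂y = -x^3
∇·V = -x^3 + 10*y^2 - 10*y
At (3, 1): -27.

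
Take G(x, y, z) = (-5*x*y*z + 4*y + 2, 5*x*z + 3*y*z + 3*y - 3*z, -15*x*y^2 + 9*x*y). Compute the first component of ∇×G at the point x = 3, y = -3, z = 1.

294

(∇×G)_1 = ∂G₃/∂y − ∂G₂/∂z
= -30*x*y + 9*x − (5*x + 3*y - 3)
= -30*x*y + 4*x - 3*y + 3
At (3, -3, 1): 294.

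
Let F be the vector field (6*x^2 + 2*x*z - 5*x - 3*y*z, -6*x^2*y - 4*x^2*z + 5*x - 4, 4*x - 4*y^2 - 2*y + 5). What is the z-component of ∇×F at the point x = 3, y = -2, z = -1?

(∇×F)_3 = ∂F₂/∂x − ∂F₁/∂y
= -12*x*y - 8*x*z + 5 − (-3*z)
= -12*x*y - 8*x*z + 3*z + 5
At (3, -2, -1): 98.

98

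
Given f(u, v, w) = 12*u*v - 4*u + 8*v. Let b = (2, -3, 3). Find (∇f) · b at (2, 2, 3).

∂f/∂u = 12*v - 4
∂f/∂v = 12*u + 8
∂f/∂w = 0
∇f at (2, 2, 3) = (20, 32, 0)
∇f · b = (20)(2) + (32)(-3) + (0)(3) = -56

-56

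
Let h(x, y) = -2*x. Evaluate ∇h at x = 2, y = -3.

∂h/∂x = -2
∂h/∂y = 0
∇h = (-2, 0)
At (2, -3): (-2, 0).

(-2, 0)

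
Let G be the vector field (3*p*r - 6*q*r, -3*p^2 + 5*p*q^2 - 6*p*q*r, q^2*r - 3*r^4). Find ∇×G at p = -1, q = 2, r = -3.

(∇×G)₁ = ∂G₃/∂q − ∂G₂/∂r = 6*p*q + 2*q*r
(∇×G)₂ = ∂G₁/∂r − ∂G₃/∂p = 3*p - 6*q
(∇×G)₃ = ∂G₂/∂p − ∂G₁/∂q = -6*p + 5*q^2 - 6*q*r + 6*r
∇×G = (6*p*q + 2*q*r, 3*p - 6*q, -6*p + 5*q^2 - 6*q*r + 6*r)
At (-1, 2, -3): (-24, -15, 44).

(-24, -15, 44)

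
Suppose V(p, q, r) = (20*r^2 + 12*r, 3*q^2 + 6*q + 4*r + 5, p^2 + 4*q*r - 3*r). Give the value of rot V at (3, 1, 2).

(∇×V)₁ = ∂V₃/∂q − ∂V₂/∂r = 4*r - 4
(∇×V)₂ = ∂V₁/∂r − ∂V₃/∂p = -2*p + 40*r + 12
(∇×V)₃ = ∂V₂/∂p − ∂V₁/∂q = 0
∇×V = (4*r - 4, -2*p + 40*r + 12, 0)
At (3, 1, 2): (4, 86, 0).

(4, 86, 0)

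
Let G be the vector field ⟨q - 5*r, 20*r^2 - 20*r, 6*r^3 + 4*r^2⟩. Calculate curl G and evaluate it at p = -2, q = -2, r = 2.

(∇×G)₁ = ∂G₃/∂q − ∂G₂/∂r = -40*r + 20
(∇×G)₂ = ∂G₁/∂r − ∂G₃/∂p = -5
(∇×G)₃ = ∂G₂/∂p − ∂G₁/∂q = -1
∇×G = (-40*r + 20, -5, -1)
At (-2, -2, 2): (-60, -5, -1).

(-60, -5, -1)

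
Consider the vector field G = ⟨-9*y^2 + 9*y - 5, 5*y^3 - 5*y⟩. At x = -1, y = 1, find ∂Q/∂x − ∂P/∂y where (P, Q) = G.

∂G₂/∂x = 0
∂G₁/∂y = -18*y + 9
Scalar curl = 18*y - 9
At (-1, 1): 9.

9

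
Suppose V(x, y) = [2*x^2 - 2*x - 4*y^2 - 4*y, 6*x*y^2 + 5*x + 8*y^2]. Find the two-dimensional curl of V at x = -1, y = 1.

∂V₂/∂x = 6*y^2 + 5
∂V₁/∂y = -8*y - 4
Scalar curl = 6*y^2 + 8*y + 9
At (-1, 1): 23.

23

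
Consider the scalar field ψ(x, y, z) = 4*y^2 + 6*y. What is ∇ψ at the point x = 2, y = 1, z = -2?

(0, 14, 0)

∂ψ/∂x = 0
∂ψ/∂y = 8*y + 6
∂ψ/∂z = 0
∇ψ = (0, 8*y + 6, 0)
At (2, 1, -2): (0, 14, 0).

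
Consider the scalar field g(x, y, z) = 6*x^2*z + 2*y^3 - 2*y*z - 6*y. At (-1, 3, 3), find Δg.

∂²g/∂x² = 12*z
∂²g/∂y² = 12*y
∂²g/∂z² = 0
∇²g = 12*y + 12*z
At (-1, 3, 3): 72.

72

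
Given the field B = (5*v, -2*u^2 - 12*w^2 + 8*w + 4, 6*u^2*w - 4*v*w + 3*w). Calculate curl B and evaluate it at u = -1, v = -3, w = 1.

(∇×B)₁ = ∂B₃/∂v − ∂B₂/∂w = 20*w - 8
(∇×B)₂ = ∂B₁/∂w − ∂B₃/∂u = -12*u*w
(∇×B)₃ = ∂B₂/∂u − ∂B₁/∂v = -4*u - 5
∇×B = (20*w - 8, -12*u*w, -4*u - 5)
At (-1, -3, 1): (12, 12, -1).

(12, 12, -1)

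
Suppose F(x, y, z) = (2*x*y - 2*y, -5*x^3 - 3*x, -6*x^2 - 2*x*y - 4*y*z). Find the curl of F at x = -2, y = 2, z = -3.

(∇×F)₁ = ∂F₃/∂y − ∂F₂/∂z = -2*x - 4*z
(∇×F)₂ = ∂F₁/∂z − ∂F₃/∂x = 12*x + 2*y
(∇×F)₃ = ∂F₂/∂x − ∂F₁/∂y = -15*x^2 - 2*x - 1
∇×F = (-2*x - 4*z, 12*x + 2*y, -15*x^2 - 2*x - 1)
At (-2, 2, -3): (16, -20, -57).

(16, -20, -57)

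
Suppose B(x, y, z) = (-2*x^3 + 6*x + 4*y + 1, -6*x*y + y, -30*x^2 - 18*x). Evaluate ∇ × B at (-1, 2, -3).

(0, -42, -16)

(∇×B)₁ = ∂B₃/∂y − ∂B₂/∂z = 0
(∇×B)₂ = ∂B₁/∂z − ∂B₃/∂x = 60*x + 18
(∇×B)₃ = ∂B₂/∂x − ∂B₁/∂y = -6*y - 4
∇×B = (0, 60*x + 18, -6*y - 4)
At (-1, 2, -3): (0, -42, -16).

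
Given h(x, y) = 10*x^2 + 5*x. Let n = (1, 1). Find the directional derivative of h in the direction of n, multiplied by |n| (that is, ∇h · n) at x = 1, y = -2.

∂h/∂x = 20*x + 5
∂h/∂y = 0
∇h at (1, -2) = (25, 0)
∇h · n = (25)(1) + (0)(1) = 25

25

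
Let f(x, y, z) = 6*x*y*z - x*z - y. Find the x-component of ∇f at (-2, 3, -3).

(∇f)_1 = ∂f/∂x = 6*y*z - z
At (-2, 3, -3): -51.

-51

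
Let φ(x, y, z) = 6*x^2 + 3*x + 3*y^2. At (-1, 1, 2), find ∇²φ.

18

∂²φ/∂x² = 12
∂²φ/∂y² = 6
∂²φ/∂z² = 0
∇²φ = 18
At (-1, 1, 2): 18.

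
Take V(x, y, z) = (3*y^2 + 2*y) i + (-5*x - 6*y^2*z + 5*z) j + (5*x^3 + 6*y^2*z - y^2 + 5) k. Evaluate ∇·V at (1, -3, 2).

126

∂V₁/∂x = 0
∂V₂/∂y = -12*y*z
∂V₃/∂z = 6*y^2
∇·V = 6*y^2 - 12*y*z
At (1, -3, 2): 126.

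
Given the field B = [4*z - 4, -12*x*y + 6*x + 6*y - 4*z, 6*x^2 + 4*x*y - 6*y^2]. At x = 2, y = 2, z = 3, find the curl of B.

(∇×B)₁ = ∂B₃/∂y − ∂B₂/∂z = 4*x - 12*y + 4
(∇×B)₂ = ∂B₁/∂z − ∂B₃/∂x = -12*x - 4*y + 4
(∇×B)₃ = ∂B₂/∂x − ∂B₁/∂y = -12*y + 6
∇×B = (4*x - 12*y + 4, -12*x - 4*y + 4, -12*y + 6)
At (2, 2, 3): (-12, -28, -18).

(-12, -28, -18)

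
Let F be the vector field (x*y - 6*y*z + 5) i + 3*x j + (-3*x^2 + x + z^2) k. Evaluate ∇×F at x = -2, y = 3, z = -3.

(∇×F)₁ = ∂F₃/∂y − ∂F₂/∂z = 0
(∇×F)₂ = ∂F₁/∂z − ∂F₃/∂x = 6*x - 6*y - 1
(∇×F)₃ = ∂F₂/∂x − ∂F₁/∂y = -x + 6*z + 3
∇×F = (0, 6*x - 6*y - 1, -x + 6*z + 3)
At (-2, 3, -3): (0, -31, -13).

(0, -31, -13)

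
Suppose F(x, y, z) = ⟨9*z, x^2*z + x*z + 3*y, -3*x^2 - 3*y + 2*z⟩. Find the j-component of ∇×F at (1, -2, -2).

15

(∇×F)_2 = ∂F₁/∂z − ∂F₃/∂x
= 9 − (-6*x)
= 6*x + 9
At (1, -2, -2): 15.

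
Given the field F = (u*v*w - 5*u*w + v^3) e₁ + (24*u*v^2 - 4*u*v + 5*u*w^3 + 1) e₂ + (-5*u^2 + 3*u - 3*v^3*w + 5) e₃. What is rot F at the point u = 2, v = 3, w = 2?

(-282, 13, 213)

(∇×F)₁ = ∂F₃/∂v − ∂F₂/∂w = -15*u*w^2 - 9*v^2*w
(∇×F)₂ = ∂F₁/∂w − ∂F₃/∂u = u*v + 5*u - 3
(∇×F)₃ = ∂F₂/∂u − ∂F₁/∂v = -u*w + 21*v^2 - 4*v + 5*w^3
∇×F = (-15*u*w^2 - 9*v^2*w, u*v + 5*u - 3, -u*w + 21*v^2 - 4*v + 5*w^3)
At (2, 3, 2): (-282, 13, 213).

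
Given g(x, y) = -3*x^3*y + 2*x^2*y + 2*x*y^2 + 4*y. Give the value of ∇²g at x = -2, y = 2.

∂²g/∂x² = 2*y*(-9*x + 2)
∂²g/∂y² = 4*x
∇²g = -18*x*y + 4*x + 4*y
At (-2, 2): 72.

72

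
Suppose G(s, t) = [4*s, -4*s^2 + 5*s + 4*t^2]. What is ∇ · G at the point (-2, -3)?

-20

∂G₁/∂s = 4
∂G₂/∂t = 8*t
∇·G = 8*t + 4
At (-2, -3): -20.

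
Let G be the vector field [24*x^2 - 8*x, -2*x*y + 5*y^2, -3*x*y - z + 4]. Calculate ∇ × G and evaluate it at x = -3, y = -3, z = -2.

(∇×G)₁ = ∂G₃/∂y − ∂G₂/∂z = -3*x
(∇×G)₂ = ∂G₁/∂z − ∂G₃/∂x = 3*y
(∇×G)₃ = ∂G₂/∂x − ∂G₁/∂y = -2*y
∇×G = (-3*x, 3*y, -2*y)
At (-3, -3, -2): (9, -9, 6).

(9, -9, 6)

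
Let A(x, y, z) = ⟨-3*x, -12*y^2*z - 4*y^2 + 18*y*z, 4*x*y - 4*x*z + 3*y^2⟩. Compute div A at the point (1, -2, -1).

-57

∂A₁/∂x = -3
∂A₂/∂y = -24*y*z - 8*y + 18*z
∂A₃/∂z = -4*x
∇·A = -4*x - 24*y*z - 8*y + 18*z - 3
At (1, -2, -1): -57.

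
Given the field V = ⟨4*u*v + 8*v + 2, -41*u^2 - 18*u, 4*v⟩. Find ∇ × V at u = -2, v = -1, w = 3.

(4, 0, 146)

(∇×V)₁ = ∂V₃/∂v − ∂V₂/∂w = 4
(∇×V)₂ = ∂V₁/∂w − ∂V₃/∂u = 0
(∇×V)₃ = ∂V₂/∂u − ∂V₁/∂v = -86*u - 26
∇×V = (4, 0, -86*u - 26)
At (-2, -1, 3): (4, 0, 146).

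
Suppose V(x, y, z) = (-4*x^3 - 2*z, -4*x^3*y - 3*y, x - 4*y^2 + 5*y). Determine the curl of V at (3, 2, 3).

(-11, -3, -216)

(∇×V)₁ = ∂V₃/∂y − ∂V₂/∂z = -8*y + 5
(∇×V)₂ = ∂V₁/∂z − ∂V₃/∂x = -3
(∇×V)₃ = ∂V₂/∂x − ∂V₁/∂y = -12*x^2*y
∇×V = (-8*y + 5, -3, -12*x^2*y)
At (3, 2, 3): (-11, -3, -216).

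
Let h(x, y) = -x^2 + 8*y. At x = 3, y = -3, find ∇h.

(-6, 8)

∂h/∂x = -2*x
∂h/∂y = 8
∇h = (-2*x, 8)
At (3, -3): (-6, 8).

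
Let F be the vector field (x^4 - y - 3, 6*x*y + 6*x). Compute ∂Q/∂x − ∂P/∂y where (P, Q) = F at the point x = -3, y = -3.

-11

∂F₂/∂x = 6*y + 6
∂F₁/∂y = -1
Scalar curl = 6*y + 7
At (-3, -3): -11.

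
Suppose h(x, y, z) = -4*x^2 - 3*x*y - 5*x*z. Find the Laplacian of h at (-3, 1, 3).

∂²h/∂x² = -8
∂²h/∂y² = 0
∂²h/∂z² = 0
∇²h = -8
At (-3, 1, 3): -8.

-8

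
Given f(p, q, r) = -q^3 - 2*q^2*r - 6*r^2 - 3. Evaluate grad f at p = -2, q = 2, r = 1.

∂f/∂p = 0
∂f/∂q = -3*q^2 - 4*q*r
∂f/∂r = -2*q^2 - 12*r
∇f = (0, -3*q^2 - 4*q*r, -2*q^2 - 12*r)
At (-2, 2, 1): (0, -20, -20).

(0, -20, -20)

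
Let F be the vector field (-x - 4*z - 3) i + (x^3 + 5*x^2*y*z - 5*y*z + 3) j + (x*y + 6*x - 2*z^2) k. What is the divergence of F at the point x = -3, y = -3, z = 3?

107

∂F₁/∂x = -1
∂F₂/∂y = 5*x^2*z - 5*z
∂F₃/∂z = -4*z
∇·F = 5*x^2*z - 9*z - 1
At (-3, -3, 3): 107.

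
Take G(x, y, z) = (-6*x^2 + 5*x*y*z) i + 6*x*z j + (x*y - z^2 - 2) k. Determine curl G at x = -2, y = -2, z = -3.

(∇×G)₁ = ∂G₃/∂y − ∂G₂/∂z = -5*x
(∇×G)₂ = ∂G₁/∂z − ∂G₃/∂x = 5*x*y - y
(∇×G)₃ = ∂G₂/∂x − ∂G₁/∂y = -5*x*z + 6*z
∇×G = (-5*x, 5*x*y - y, -5*x*z + 6*z)
At (-2, -2, -3): (10, 22, -48).

(10, 22, -48)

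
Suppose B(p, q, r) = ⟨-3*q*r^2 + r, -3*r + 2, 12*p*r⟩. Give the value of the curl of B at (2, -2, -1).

(∇×B)₁ = ∂B₃/∂q − ∂B₂/∂r = 3
(∇×B)₂ = ∂B₁/∂r − ∂B₃/∂p = -6*q*r - 12*r + 1
(∇×B)₃ = ∂B₂/∂p − ∂B₁/∂q = 3*r^2
∇×B = (3, -6*q*r - 12*r + 1, 3*r^2)
At (2, -2, -1): (3, 1, 3).

(3, 1, 3)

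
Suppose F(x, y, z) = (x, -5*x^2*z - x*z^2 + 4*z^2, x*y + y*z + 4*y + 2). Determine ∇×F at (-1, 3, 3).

(-19, -3, 21)

(∇×F)₁ = ∂F₃/∂y − ∂F₂/∂z = 5*x^2 + 2*x*z + x - 7*z + 4
(∇×F)₂ = ∂F₁/∂z − ∂F₃/∂x = -y
(∇×F)₃ = ∂F₂/∂x − ∂F₁/∂y = -10*x*z - z^2
∇×F = (5*x^2 + 2*x*z + x - 7*z + 4, -y, -10*x*z - z^2)
At (-1, 3, 3): (-19, -3, 21).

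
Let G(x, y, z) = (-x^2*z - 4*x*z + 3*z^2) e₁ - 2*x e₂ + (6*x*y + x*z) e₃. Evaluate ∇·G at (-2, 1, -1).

∂G₁/∂x = -2*x*z - 4*z
∂G₂/∂y = 0
∂G₃/∂z = x
∇·G = -2*x*z + x - 4*z
At (-2, 1, -1): -2.

-2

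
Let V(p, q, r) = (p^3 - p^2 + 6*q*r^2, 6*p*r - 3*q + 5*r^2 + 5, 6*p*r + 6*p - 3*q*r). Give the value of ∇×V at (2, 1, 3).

(∇×V)₁ = ∂V₃/∂q − ∂V₂/∂r = -6*p - 13*r
(∇×V)₂ = ∂V₁/∂r − ∂V₃/∂p = 12*q*r - 6*r - 6
(∇×V)₃ = ∂V₂/∂p − ∂V₁/∂q = -6*r^2 + 6*r
∇×V = (-6*p - 13*r, 12*q*r - 6*r - 6, -6*r^2 + 6*r)
At (2, 1, 3): (-51, 12, -36).

(-51, 12, -36)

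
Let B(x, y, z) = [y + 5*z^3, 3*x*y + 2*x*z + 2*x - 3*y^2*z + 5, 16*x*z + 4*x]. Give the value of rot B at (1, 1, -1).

(1, 27, 2)

(∇×B)₁ = ∂B₃/∂y − ∂B₂/∂z = -2*x + 3*y^2
(∇×B)₂ = ∂B₁/∂z − ∂B₃/∂x = 15*z^2 - 16*z - 4
(∇×B)₃ = ∂B₂/∂x − ∂B₁/∂y = 3*y + 2*z + 1
∇×B = (-2*x + 3*y^2, 15*z^2 - 16*z - 4, 3*y + 2*z + 1)
At (1, 1, -1): (1, 27, 2).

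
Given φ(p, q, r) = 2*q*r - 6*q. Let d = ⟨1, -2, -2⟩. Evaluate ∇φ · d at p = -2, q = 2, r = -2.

∂φ/∂p = 0
∂φ/∂q = 2*r - 6
∂φ/∂r = 2*q
∇φ at (-2, 2, -2) = (0, -10, 4)
∇φ · d = (0)(1) + (-10)(-2) + (4)(-2) = 12

12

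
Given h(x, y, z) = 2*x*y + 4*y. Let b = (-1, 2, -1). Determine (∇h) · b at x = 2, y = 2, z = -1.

∂h/∂x = 2*y
∂h/∂y = 2*x + 4
∂h/∂z = 0
∇h at (2, 2, -1) = (4, 8, 0)
∇h · b = (4)(-1) + (8)(2) + (0)(-1) = 12

12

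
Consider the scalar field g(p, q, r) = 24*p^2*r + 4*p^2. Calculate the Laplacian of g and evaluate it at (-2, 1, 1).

56

∂²g/∂p² = 8*(6*r + 1)
∂²g/∂q² = 0
∂²g/∂r² = 0
∇²g = 48*r + 8
At (-2, 1, 1): 56.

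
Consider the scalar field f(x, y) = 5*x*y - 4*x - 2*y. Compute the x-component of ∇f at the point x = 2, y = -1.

(∇f)_1 = ∂f/∂x = 5*y - 4
At (2, -1): -9.

-9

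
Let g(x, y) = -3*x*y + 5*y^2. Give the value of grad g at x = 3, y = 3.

(-9, 21)

∂g/∂x = -3*y
∂g/∂y = -3*x + 10*y
∇g = (-3*y, -3*x + 10*y)
At (3, 3): (-9, 21).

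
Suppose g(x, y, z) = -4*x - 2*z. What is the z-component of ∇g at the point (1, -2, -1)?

-2

(∇g)_3 = ∂g/∂z = -2
At (1, -2, -1): -2.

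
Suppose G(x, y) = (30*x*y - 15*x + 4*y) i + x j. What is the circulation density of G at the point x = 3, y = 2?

-93

∂G₂/∂x = 1
∂G₁/∂y = 30*x + 4
Scalar curl = -30*x - 3
At (3, 2): -93.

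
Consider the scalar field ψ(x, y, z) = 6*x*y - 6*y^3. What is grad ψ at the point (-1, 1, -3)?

∂ψ/∂x = 6*y
∂ψ/∂y = 6*x - 18*y^2
∂ψ/∂z = 0
∇ψ = (6*y, 6*x - 18*y^2, 0)
At (-1, 1, -3): (6, -24, 0).

(6, -24, 0)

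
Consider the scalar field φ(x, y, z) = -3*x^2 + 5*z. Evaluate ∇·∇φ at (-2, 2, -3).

-6

∂²φ/∂x² = -6
∂²φ/∂y² = 0
∂²φ/∂z² = 0
∇²φ = -6
At (-2, 2, -3): -6.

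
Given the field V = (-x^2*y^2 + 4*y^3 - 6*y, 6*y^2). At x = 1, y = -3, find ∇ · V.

-54

∂V₁/∂x = -2*x*y^2
∂V₂/∂y = 12*y
∇·V = -2*x*y^2 + 12*y
At (1, -3): -54.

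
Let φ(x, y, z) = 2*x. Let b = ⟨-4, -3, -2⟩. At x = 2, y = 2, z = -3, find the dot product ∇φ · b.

∂φ/∂x = 2
∂φ/∂y = 0
∂φ/∂z = 0
∇φ at (2, 2, -3) = (2, 0, 0)
∇φ · b = (2)(-4) + (0)(-3) + (0)(-2) = -8

-8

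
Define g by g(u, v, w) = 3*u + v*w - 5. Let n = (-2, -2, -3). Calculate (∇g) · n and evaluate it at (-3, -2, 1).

∂g/∂u = 3
∂g/∂v = w
∂g/∂w = v
∇g at (-3, -2, 1) = (3, 1, -2)
∇g · n = (3)(-2) + (1)(-2) + (-2)(-3) = -2

-2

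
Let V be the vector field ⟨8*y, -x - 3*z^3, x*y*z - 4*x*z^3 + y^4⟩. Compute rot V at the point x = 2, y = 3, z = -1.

(∇×V)₁ = ∂V₃/∂y − ∂V₂/∂z = x*z + 4*y^3 + 9*z^2
(∇×V)₂ = ∂V₁/∂z − ∂V₃/∂x = -y*z + 4*z^3
(∇×V)₃ = ∂V₂/∂x − ∂V₁/∂y = -9
∇×V = (x*z + 4*y^3 + 9*z^2, -y*z + 4*z^3, -9)
At (2, 3, -1): (115, -1, -9).

(115, -1, -9)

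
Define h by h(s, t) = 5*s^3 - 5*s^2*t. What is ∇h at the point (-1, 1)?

(25, -5)

∂h/∂s = 15*s^2 - 10*s*t
∂h/∂t = -5*s^2
∇h = (15*s^2 - 10*s*t, -5*s^2)
At (-1, 1): (25, -5).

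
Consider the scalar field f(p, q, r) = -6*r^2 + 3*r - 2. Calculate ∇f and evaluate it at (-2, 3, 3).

(0, 0, -33)

∂f/∂p = 0
∂f/∂q = 0
∂f/∂r = -12*r + 3
∇f = (0, 0, -12*r + 3)
At (-2, 3, 3): (0, 0, -33).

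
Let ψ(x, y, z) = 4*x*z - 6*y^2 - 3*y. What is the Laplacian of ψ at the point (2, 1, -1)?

-12

∂²ψ/∂x² = 0
∂²ψ/∂y² = -12
∂²ψ/∂z² = 0
∇²ψ = -12
At (2, 1, -1): -12.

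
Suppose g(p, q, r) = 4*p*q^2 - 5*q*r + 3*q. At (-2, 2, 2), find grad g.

∂g/∂p = 4*q^2
∂g/∂q = 8*p*q - 5*r + 3
∂g/∂r = -5*q
∇g = (4*q^2, 8*p*q - 5*r + 3, -5*q)
At (-2, 2, 2): (16, -39, -10).

(16, -39, -10)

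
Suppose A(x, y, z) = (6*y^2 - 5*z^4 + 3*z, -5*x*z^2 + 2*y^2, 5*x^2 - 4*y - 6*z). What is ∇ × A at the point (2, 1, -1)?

(-24, 3, -17)

(∇×A)₁ = ∂A₃/∂y − ∂A₂/∂z = 10*x*z - 4
(∇×A)₂ = ∂A₁/∂z − ∂A₃/∂x = -10*x - 20*z^3 + 3
(∇×A)₃ = ∂A₂/∂x − ∂A₁/∂y = -12*y - 5*z^2
∇×A = (10*x*z - 4, -10*x - 20*z^3 + 3, -12*y - 5*z^2)
At (2, 1, -1): (-24, 3, -17).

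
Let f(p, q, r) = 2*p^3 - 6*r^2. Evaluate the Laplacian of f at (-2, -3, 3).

-36

∂²f/∂p² = 12*p
∂²f/∂q² = 0
∂²f/∂r² = -12
∇²f = 12*p - 12
At (-2, -3, 3): -36.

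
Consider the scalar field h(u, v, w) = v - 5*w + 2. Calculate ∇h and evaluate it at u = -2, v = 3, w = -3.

(0, 1, -5)

∂h/∂u = 0
∂h/∂v = 1
∂h/∂w = -5
∇h = (0, 1, -5)
At (-2, 3, -3): (0, 1, -5).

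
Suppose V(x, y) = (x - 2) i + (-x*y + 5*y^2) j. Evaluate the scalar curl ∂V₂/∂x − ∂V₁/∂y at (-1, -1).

∂V₂/∂x = -y
∂V₁/∂y = 0
Scalar curl = -y
At (-1, -1): 1.

1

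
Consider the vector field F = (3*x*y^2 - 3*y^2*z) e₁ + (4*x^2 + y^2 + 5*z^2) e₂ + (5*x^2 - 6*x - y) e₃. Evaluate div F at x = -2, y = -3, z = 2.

21

∂F₁/∂x = 3*y^2
∂F₂/∂y = 2*y
∂F₃/∂z = 0
∇·F = 3*y^2 + 2*y
At (-2, -3, 2): 21.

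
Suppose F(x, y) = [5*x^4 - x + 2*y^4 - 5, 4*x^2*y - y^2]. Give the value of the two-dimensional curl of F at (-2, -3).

∂F₂/∂x = 8*x*y
∂F₁/∂y = 8*y^3
Scalar curl = 8*x*y - 8*y^3
At (-2, -3): 264.

264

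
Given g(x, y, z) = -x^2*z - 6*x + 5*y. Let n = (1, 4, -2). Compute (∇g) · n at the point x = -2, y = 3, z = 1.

26

∂g/∂x = -2*x*z - 6
∂g/∂y = 5
∂g/∂z = -x^2
∇g at (-2, 3, 1) = (-2, 5, -4)
∇g · n = (-2)(1) + (5)(4) + (-4)(-2) = 26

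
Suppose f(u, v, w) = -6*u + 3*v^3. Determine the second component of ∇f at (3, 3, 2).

(∇f)_2 = ∂f/∂v = 9*v^2
At (3, 3, 2): 81.

81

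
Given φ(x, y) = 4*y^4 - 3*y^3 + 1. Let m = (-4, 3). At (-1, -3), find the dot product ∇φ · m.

∂φ/∂x = 0
∂φ/∂y = 16*y^3 - 9*y^2
∇φ at (-1, -3) = (0, -513)
∇φ · m = (0)(-4) + (-513)(3) = -1539

-1539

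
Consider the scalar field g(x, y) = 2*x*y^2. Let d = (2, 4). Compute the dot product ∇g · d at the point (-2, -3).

132

∂g/∂x = 2*y^2
∂g/∂y = 4*x*y
∇g at (-2, -3) = (18, 24)
∇g · d = (18)(2) + (24)(4) = 132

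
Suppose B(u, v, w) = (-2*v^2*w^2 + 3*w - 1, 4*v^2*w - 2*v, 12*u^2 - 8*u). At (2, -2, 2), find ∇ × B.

(-16, -69, -32)

(∇×B)₁ = ∂B₃/∂v − ∂B₂/∂w = -4*v^2
(∇×B)₂ = ∂B₁/∂w − ∂B₃/∂u = -24*u - 4*v^2*w + 11
(∇×B)₃ = ∂B₂/∂u − ∂B₁/∂v = 4*v*w^2
∇×B = (-4*v^2, -24*u - 4*v^2*w + 11, 4*v*w^2)
At (2, -2, 2): (-16, -69, -32).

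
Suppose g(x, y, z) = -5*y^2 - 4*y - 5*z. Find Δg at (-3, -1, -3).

-10

∂²g/∂x² = 0
∂²g/∂y² = -10
∂²g/∂z² = 0
∇²g = -10
At (-3, -1, -3): -10.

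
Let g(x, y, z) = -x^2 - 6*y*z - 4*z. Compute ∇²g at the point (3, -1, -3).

-2

∂²g/∂x² = -2
∂²g/∂y² = 0
∂²g/∂z² = 0
∇²g = -2
At (3, -1, -3): -2.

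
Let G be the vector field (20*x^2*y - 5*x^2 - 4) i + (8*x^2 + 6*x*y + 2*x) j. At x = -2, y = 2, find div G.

-152

∂G₁/∂x = 40*x*y - 10*x
∂G₂/∂y = 6*x
∇·G = 40*x*y - 4*x
At (-2, 2): -152.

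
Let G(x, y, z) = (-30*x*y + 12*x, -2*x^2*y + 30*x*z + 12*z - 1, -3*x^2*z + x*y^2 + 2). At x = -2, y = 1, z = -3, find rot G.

(∇×G)₁ = ∂G₃/∂y − ∂G₂/∂z = 2*x*y - 30*x - 12
(∇×G)₂ = ∂G₁/∂z − ∂G₃/∂x = 6*x*z - y^2
(∇×G)₃ = ∂G₂/∂x − ∂G₁/∂y = -4*x*y + 30*x + 30*z
∇×G = (2*x*y - 30*x - 12, 6*x*z - y^2, -4*x*y + 30*x + 30*z)
At (-2, 1, -3): (44, 35, -142).

(44, 35, -142)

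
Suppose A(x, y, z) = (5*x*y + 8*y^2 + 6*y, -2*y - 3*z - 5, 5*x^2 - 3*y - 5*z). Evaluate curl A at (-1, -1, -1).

(∇×A)₁ = ∂A₃/∂y − ∂A₂/∂z = 0
(∇×A)₂ = ∂A₁/∂z − ∂A₃/∂x = -10*x
(∇×A)₃ = ∂A₂/∂x − ∂A₁/∂y = -5*x - 16*y - 6
∇×A = (0, -10*x, -5*x - 16*y - 6)
At (-1, -1, -1): (0, 10, 15).

(0, 10, 15)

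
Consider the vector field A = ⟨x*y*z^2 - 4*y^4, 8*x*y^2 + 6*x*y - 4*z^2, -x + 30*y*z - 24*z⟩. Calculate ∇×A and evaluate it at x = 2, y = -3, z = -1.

(∇×A)₁ = ∂A₃/∂y − ∂A₂/∂z = 38*z
(∇×A)₂ = ∂A₁/∂z − ∂A₃/∂x = 2*x*y*z + 1
(∇×A)₃ = ∂A₂/∂x − ∂A₁/∂y = -x*z^2 + 16*y^3 + 8*y^2 + 6*y
∇×A = (38*z, 2*x*y*z + 1, -x*z^2 + 16*y^3 + 8*y^2 + 6*y)
At (2, -3, -1): (-38, 13, -380).

(-38, 13, -380)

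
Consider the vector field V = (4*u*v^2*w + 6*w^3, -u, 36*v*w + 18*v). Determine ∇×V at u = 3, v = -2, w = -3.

(∇×V)₁ = ∂V₃/∂v − ∂V₂/∂w = 36*w + 18
(∇×V)₂ = ∂V₁/∂w − ∂V₃/∂u = 4*u*v^2 + 18*w^2
(∇×V)₃ = ∂V₂/∂u − ∂V₁/∂v = -8*u*v*w - 1
∇×V = (36*w + 18, 4*u*v^2 + 18*w^2, -8*u*v*w - 1)
At (3, -2, -3): (-90, 210, -145).

(-90, 210, -145)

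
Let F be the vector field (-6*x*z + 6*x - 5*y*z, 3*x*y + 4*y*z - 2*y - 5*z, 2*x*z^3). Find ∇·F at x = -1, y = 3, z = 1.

∂F₁/∂x = -6*z + 6
∂F₂/∂y = 3*x + 4*z - 2
∂F₃/∂z = 6*x*z^2
∇·F = 6*x*z^2 + 3*x - 2*z + 4
At (-1, 3, 1): -7.

-7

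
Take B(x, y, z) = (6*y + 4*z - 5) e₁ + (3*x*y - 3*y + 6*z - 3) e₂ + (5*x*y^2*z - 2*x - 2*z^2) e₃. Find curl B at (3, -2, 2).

(∇×B)₁ = ∂B₃/∂y − ∂B₂/∂z = 10*x*y*z - 6
(∇×B)₂ = ∂B₁/∂z − ∂B₃/∂x = -5*y^2*z + 6
(∇×B)₃ = ∂B₂/∂x − ∂B₁/∂y = 3*y - 6
∇×B = (10*x*y*z - 6, -5*y^2*z + 6, 3*y - 6)
At (3, -2, 2): (-126, -34, -12).

(-126, -34, -12)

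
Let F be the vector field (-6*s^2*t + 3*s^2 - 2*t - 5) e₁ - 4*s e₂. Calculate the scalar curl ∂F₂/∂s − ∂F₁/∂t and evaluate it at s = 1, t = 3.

4

∂F₂/∂s = -4
∂F₁/∂t = -6*s^2 - 2
Scalar curl = 6*s^2 - 2
At (1, 3): 4.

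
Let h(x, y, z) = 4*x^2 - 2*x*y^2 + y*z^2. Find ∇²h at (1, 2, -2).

∂²h/∂x² = 8
∂²h/∂y² = -4*x
∂²h/∂z² = 2*y
∇²h = -4*x + 2*y + 8
At (1, 2, -2): 8.

8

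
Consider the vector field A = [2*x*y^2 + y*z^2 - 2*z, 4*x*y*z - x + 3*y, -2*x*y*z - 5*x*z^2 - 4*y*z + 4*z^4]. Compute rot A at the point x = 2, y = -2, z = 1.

(8, -5, 6)

(∇×A)₁ = ∂A₃/∂y − ∂A₂/∂z = -4*x*y - 2*x*z - 4*z
(∇×A)₂ = ∂A₁/∂z − ∂A₃/∂x = 4*y*z + 5*z^2 - 2
(∇×A)₃ = ∂A₂/∂x − ∂A₁/∂y = -4*x*y + 4*y*z - z^2 - 1
∇×A = (-4*x*y - 2*x*z - 4*z, 4*y*z + 5*z^2 - 2, -4*x*y + 4*y*z - z^2 - 1)
At (2, -2, 1): (8, -5, 6).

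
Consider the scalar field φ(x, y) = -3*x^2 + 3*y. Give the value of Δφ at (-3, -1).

-6

∂²φ/∂x² = -6
∂²φ/∂y² = 0
∇²φ = -6
At (-3, -1): -6.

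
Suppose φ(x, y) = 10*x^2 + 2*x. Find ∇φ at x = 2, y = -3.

(42, 0)

∂φ/∂x = 20*x + 2
∂φ/∂y = 0
∇φ = (20*x + 2, 0)
At (2, -3): (42, 0).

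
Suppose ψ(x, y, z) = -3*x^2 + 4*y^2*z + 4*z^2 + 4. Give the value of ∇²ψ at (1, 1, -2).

∂²ψ/∂x² = -6
∂²ψ/∂y² = 8*z
∂²ψ/∂z² = 8
∇²ψ = 8*z + 2
At (1, 1, -2): -14.

-14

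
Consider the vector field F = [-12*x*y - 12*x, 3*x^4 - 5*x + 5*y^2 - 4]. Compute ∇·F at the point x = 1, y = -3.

-6

∂F₁/∂x = -12*y - 12
∂F₂/∂y = 10*y
∇·F = -2*y - 12
At (1, -3): -6.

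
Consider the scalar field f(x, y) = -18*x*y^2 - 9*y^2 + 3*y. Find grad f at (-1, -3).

(-162, -51)

∂f/∂x = -18*y^2
∂f/∂y = -36*x*y - 18*y + 3
∇f = (-18*y^2, -36*x*y - 18*y + 3)
At (-1, -3): (-162, -51).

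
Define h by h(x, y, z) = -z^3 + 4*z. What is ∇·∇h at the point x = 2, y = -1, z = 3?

-18

∂²h/∂x² = 0
∂²h/∂y² = 0
∂²h/∂z² = -6*z
∇²h = -6*z
At (2, -1, 3): -18.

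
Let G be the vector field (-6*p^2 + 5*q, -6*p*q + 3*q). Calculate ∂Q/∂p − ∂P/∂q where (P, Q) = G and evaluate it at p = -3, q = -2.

∂G₂/∂p = -6*q
∂G₁/∂q = 5
Scalar curl = -6*q - 5
At (-3, -2): 7.

7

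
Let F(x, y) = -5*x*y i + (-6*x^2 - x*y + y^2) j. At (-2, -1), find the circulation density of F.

∂F₂/∂x = -12*x - y
∂F₁/∂y = -5*x
Scalar curl = -7*x - y
At (-2, -1): 15.

15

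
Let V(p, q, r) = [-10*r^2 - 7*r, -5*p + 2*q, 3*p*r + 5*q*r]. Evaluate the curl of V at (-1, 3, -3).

(-15, 62, -5)

(∇×V)₁ = ∂V₃/∂q − ∂V₂/∂r = 5*r
(∇×V)₂ = ∂V₁/∂r − ∂V₃/∂p = -23*r - 7
(∇×V)₃ = ∂V₂/∂p − ∂V₁/∂q = -5
∇×V = (5*r, -23*r - 7, -5)
At (-1, 3, -3): (-15, 62, -5).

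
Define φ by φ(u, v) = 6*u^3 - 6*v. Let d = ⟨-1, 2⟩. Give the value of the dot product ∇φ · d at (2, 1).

∂φ/∂u = 18*u^2
∂φ/∂v = -6
∇φ at (2, 1) = (72, -6)
∇φ · d = (72)(-1) + (-6)(2) = -84

-84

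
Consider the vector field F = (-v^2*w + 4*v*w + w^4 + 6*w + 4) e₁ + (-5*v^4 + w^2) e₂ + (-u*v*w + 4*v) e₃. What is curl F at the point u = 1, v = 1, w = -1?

(∇×F)₁ = ∂F₃/∂v − ∂F₂/∂w = -u*w - 2*w + 4
(∇×F)₂ = ∂F₁/∂w − ∂F₃/∂u = -v^2 + v*w + 4*v + 4*w^3 + 6
(∇×F)₃ = ∂F₂/∂u − ∂F₁/∂v = 2*v*w - 4*w
∇×F = (-u*w - 2*w + 4, -v^2 + v*w + 4*v + 4*w^3 + 6, 2*v*w - 4*w)
At (1, 1, -1): (7, 4, 2).

(7, 4, 2)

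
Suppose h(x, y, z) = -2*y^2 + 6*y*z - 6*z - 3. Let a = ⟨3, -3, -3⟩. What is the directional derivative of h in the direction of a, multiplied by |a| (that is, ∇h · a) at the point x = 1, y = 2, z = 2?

-30

∂h/∂x = 0
∂h/∂y = -4*y + 6*z
∂h/∂z = 6*y - 6
∇h at (1, 2, 2) = (0, 4, 6)
∇h · a = (0)(3) + (4)(-3) + (6)(-3) = -30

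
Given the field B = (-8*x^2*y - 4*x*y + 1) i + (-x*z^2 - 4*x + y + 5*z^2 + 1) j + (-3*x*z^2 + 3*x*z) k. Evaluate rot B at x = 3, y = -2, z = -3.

(∇×B)₁ = ∂B₃/∂y − ∂B₂/∂z = 2*x*z - 10*z
(∇×B)₂ = ∂B₁/∂z − ∂B₃/∂x = 3*z^2 - 3*z
(∇×B)₃ = ∂B₂/∂x − ∂B₁/∂y = 8*x^2 + 4*x - z^2 - 4
∇×B = (2*x*z - 10*z, 3*z^2 - 3*z, 8*x^2 + 4*x - z^2 - 4)
At (3, -2, -3): (12, 36, 71).

(12, 36, 71)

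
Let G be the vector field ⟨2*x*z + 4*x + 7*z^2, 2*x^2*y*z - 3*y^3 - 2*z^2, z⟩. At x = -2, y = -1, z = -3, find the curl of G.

(-4, -46, -24)

(∇×G)₁ = ∂G₃/∂y − ∂G₂/∂z = -2*x^2*y + 4*z
(∇×G)₂ = ∂G₁/∂z − ∂G₃/∂x = 2*x + 14*z
(∇×G)₃ = ∂G₂/∂x − ∂G₁/∂y = 4*x*y*z
∇×G = (-2*x^2*y + 4*z, 2*x + 14*z, 4*x*y*z)
At (-2, -1, -3): (-4, -46, -24).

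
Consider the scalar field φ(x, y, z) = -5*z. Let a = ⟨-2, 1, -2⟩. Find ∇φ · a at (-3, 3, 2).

∂φ/∂x = 0
∂φ/∂y = 0
∂φ/∂z = -5
∇φ at (-3, 3, 2) = (0, 0, -5)
∇φ · a = (0)(-2) + (0)(1) + (-5)(-2) = 10

10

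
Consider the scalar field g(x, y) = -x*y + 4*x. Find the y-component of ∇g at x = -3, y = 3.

(∇g)_2 = ∂g/∂y = -x
At (-3, 3): 3.

3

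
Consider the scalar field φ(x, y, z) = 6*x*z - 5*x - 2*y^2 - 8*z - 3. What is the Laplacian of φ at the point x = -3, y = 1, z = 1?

∂²φ/∂x² = 0
∂²φ/∂y² = -4
∂²φ/∂z² = 0
∇²φ = -4
At (-3, 1, 1): -4.

-4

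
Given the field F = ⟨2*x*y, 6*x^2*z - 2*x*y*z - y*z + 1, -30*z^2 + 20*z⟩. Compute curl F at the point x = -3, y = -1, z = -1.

(-49, 0, 40)

(∇×F)₁ = ∂F₃/∂y − ∂F₂/∂z = -6*x^2 + 2*x*y + y
(∇×F)₂ = ∂F₁/∂z − ∂F₃/∂x = 0
(∇×F)₃ = ∂F₂/∂x − ∂F₁/∂y = 12*x*z - 2*x - 2*y*z
∇×F = (-6*x^2 + 2*x*y + y, 0, 12*x*z - 2*x - 2*y*z)
At (-3, -1, -1): (-49, 0, 40).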